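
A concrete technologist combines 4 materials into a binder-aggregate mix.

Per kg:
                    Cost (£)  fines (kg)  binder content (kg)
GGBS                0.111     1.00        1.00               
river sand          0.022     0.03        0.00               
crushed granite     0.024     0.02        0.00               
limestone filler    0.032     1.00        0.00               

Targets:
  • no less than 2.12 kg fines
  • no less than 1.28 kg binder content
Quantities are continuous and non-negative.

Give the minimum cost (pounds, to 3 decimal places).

Let x1 = kg of GGBS, x2 = kg of river sand, x3 = kg of crushed granite, x4 = kg of limestone filler.
Minimize 0.111x1 + 0.022x2 + 0.024x3 + 0.032x4 with:
  1x1 + 0.03x2 + 0.02x3 + 1x4 ≥ 2.12   (fines)
  1x1 ≥ 1.28   (binder content)
  x1, x2, x3, x4 ≥ 0.
At the optimum only GGBS, limestone filler are positive (river sand, crushed granite = 0). The fines and binder content requirements are met with equality.
Solving gives x1 = 1.28, x4 = 0.84.
Objective = 0.111·1.28 + 0.032·0.84 = 0.16896.

£0.169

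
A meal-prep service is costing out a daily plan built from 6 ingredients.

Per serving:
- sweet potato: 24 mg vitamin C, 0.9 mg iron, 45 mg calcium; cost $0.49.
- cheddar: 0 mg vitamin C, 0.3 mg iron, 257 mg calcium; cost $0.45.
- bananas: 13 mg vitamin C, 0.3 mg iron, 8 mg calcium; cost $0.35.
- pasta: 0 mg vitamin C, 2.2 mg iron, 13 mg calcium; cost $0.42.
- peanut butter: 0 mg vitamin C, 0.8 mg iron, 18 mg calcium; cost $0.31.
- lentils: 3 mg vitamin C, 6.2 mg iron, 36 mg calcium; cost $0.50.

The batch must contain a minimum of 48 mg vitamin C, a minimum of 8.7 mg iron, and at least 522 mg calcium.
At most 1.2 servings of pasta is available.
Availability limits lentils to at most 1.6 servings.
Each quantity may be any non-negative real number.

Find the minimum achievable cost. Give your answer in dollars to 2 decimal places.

Let x1 = servings of sweet potato, x2 = servings of cheddar, x3 = servings of bananas, x4 = servings of pasta, x5 = servings of peanut butter, x6 = servings of lentils.
min 0.49x1 + 0.45x2 + 0.35x3 + 0.42x4 + 0.31x5 + 0.5x6 with:
  24x1 + 13x3 + 3x6 ≥ 48   (vitamin C)
  0.9x1 + 0.3x2 + 0.3x3 + 2.2x4 + 0.8x5 + 6.2x6 ≥ 8.7   (iron)
  45x1 + 257x2 + 8x3 + 13x4 + 18x5 + 36x6 ≥ 522   (calcium)
  x4 ≤ 1.2
  x6 ≤ 1.6
  x1, x2, x3, x4, x5, x6 ≥ 0.
The optimal basis is {sweet potato, cheddar, lentils}; bananas, pasta, peanut butter drop out. There the vitamin C, iron, calcium constraints are tight.
So sweet potato = 1.868 servings, cheddar = 1.556 servings, lentils = 1.057 servings.
Cost = 0.49·1.868 + 0.45·1.556 + 0.5·1.057 = 2.1440.

$2.14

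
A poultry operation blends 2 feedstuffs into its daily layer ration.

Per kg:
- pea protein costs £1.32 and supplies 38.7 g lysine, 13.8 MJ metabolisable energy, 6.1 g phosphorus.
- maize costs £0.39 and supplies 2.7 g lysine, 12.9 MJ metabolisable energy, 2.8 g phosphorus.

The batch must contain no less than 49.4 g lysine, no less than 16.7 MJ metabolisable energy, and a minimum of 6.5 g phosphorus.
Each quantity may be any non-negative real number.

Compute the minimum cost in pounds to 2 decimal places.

£1.68

This is a linear program. Let x1 = kg of pea protein, x2 = kg of maize.
Minimize 1.32x1 + 0.39x2 with:
  38.7x1 + 2.7x2 ≥ 49.4   (lysine)
  13.8x1 + 12.9x2 ≥ 16.7   (metabolisable energy)
  6.1x1 + 2.8x2 ≥ 6.5   (phosphorus)
  x1, x2 ≥ 0.
The optimal basis is {pea protein}; maize drops out. The lysine requirement is met with equality.
Solving gives x1 = 1.276.
Objective = 1.32·1.276 = 1.6843.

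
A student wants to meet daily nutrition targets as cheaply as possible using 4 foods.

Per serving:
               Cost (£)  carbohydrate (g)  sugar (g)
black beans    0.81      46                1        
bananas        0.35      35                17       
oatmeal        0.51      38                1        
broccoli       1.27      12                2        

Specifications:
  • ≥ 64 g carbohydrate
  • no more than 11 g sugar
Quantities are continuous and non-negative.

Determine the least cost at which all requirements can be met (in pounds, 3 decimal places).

£0.790

Let x1 = servings of black beans, x2 = servings of bananas, x3 = servings of oatmeal, x4 = servings of broccoli.
Minimise 0.81x1 + 0.35x2 + 0.51x3 + 1.27x4 with:
  46x1 + 35x2 + 38x3 + 12x4 ≥ 64   (carbohydrate)
  1x1 + 17x2 + 1x3 + 2x4 ≤ 11   (sugar)
  x1, x2, x3, x4 ≥ 0.
The optimal basis is {bananas, oatmeal}; black beans, broccoli drop out. The carbohydrate and sugar requirements are met with equality.
Solving gives x2 = 0.5794, x3 = 1.151.
Total cost: 0.35·0.5794 + 0.51·1.151 = 0.78980.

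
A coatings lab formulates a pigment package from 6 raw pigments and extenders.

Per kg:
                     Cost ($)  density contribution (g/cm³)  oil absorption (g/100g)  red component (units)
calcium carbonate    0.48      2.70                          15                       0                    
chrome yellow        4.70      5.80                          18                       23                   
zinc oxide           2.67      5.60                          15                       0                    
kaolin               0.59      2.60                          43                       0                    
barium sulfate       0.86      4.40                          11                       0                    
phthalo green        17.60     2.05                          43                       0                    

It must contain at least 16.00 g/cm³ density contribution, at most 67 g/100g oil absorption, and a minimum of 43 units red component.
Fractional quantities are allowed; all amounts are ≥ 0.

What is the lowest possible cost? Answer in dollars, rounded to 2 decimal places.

Treat it as an LP. Let x1 = kg of calcium carbonate, x2 = kg of chrome yellow, x3 = kg of zinc oxide, x4 = kg of kaolin, x5 = kg of barium sulfate, x6 = kg of phthalo green.
Minimize 0.48x1 + 4.7x2 + 2.67x3 + 0.59x4 + 0.86x5 + 17.6x6 s.t.:
  2.7x1 + 5.8x2 + 5.6x3 + 2.6x4 + 4.4x5 + 2.05x6 ≥ 16   (density contribution)
  15x1 + 18x2 + 15x3 + 43x4 + 11x5 + 43x6 ≤ 67   (oil absorption)
  23x2 ≥ 43   (red component)
  x1, x2, x3, x4, x5, x6 ≥ 0.
The minimum-cost mix takes nothing from zinc oxide, kaolin, barium sulfate, phthalo green — only calcium carbonate, chrome yellow. Binding constraints: density contribution and red component.
Solving gives x1 = 1.9098, x2 = 1.8696.
Objective = 0.48·1.9098 + 4.7·1.8696 = 9.7038.

$9.70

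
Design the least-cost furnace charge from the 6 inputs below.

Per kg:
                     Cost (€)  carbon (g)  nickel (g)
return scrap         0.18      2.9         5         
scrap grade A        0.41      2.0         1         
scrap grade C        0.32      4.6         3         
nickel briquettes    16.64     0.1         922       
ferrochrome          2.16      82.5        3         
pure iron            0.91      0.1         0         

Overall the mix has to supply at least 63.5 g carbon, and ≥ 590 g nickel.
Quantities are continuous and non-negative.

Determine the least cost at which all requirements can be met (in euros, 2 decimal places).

Set it up as a linear program. Let x1 = kg of return scrap, x2 = kg of scrap grade A, x3 = kg of scrap grade C, x4 = kg of nickel briquettes, x5 = kg of ferrochrome, x6 = kg of pure iron.
Minimise 0.18x1 + 0.41x2 + 0.32x3 + 16.64x4 + 2.16x5 + 0.91x6 s.t.:
  2.9x1 + 2x2 + 4.6x3 + 0.1x4 + 82.5x5 + 0.1x6 ≥ 63.5   (carbon)
  5x1 + 1x2 + 3x3 + 922x4 + 3x5 ≥ 590   (nickel)
  x1, x2, x3, x4, x5, x6 ≥ 0.
The minimum-cost mix takes nothing from return scrap, scrap grade A, scrap grade C, pure iron — only nickel briquettes, ferrochrome. The carbon and nickel requirements are met with equality.
That vertex is x4 = 0.6374, x5 = 0.7689.
Total cost: 16.64·0.6374 + 2.16·0.7689 = 12.2672.

€12.27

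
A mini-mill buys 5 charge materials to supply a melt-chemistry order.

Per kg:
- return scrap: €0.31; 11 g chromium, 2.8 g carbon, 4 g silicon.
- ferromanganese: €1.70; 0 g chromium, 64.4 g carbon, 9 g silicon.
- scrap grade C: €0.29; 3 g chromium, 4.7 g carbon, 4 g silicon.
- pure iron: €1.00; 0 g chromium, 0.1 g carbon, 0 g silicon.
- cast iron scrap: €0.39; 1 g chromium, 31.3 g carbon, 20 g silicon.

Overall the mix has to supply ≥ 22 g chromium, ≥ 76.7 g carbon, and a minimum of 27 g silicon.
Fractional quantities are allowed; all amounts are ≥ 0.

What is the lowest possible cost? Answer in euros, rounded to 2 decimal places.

This is a linear program. Let x1 = kg of return scrap, x2 = kg of ferromanganese, x3 = kg of scrap grade C, x4 = kg of pure iron, x5 = kg of cast iron scrap.
Minimize 0.31x1 + 1.7x2 + 0.29x3 + 1x4 + 0.39x5 s.t.:
  11x1 + 3x3 + 1x5 ≥ 22   (chromium)
  2.8x1 + 64.4x2 + 4.7x3 + 0.1x4 + 31.3x5 ≥ 76.7   (carbon)
  4x1 + 9x2 + 4x3 + 20x5 ≥ 27   (silicon)
  x1, x2, x3, x4, x5 ≥ 0.
The cheapest feasible vertex uses only return scrap, cast iron scrap; ferromanganese, scrap grade C, pure iron are not used. The chromium and carbon requirements are met with equality.
That vertex is x1 = 1.792, x5 = 2.29.
Hence cost = 0.31·1.792 + 0.39·2.29 = €1.4486.

€1.45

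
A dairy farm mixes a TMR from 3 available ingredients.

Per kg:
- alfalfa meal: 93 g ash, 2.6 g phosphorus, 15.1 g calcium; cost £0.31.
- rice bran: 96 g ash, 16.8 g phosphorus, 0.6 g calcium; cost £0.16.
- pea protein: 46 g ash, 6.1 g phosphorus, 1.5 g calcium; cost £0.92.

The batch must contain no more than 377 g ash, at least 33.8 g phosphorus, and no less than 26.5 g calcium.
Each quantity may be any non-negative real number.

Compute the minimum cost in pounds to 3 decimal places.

£0.803

Treat it as an LP. Let x1 = kg of alfalfa meal, x2 = kg of rice bran, x3 = kg of pea protein.
Minimise 0.31x1 + 0.16x2 + 0.92x3 with:
  93x1 + 96x2 + 46x3 ≤ 377   (ash)
  2.6x1 + 16.8x2 + 6.1x3 ≥ 33.8   (phosphorus)
  15.1x1 + 0.6x2 + 1.5x3 ≥ 26.5   (calcium)
  x1, x2, x3 ≥ 0.
The minimum-cost mix takes nothing from pea protein — only alfalfa meal, rice bran. There the phosphorus and calcium constraints are tight.
That vertex is x1 = 1.685, x2 = 1.751.
Objective = 0.31·1.685 + 0.16·1.751 = 0.80251.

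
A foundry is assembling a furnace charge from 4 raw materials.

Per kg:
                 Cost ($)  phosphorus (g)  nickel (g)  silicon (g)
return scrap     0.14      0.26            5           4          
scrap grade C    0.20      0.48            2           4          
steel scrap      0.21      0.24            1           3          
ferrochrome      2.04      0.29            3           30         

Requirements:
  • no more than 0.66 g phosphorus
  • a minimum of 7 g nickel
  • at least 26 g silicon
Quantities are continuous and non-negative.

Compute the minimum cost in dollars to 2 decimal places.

$1.52

Set it up as a linear program. Let x1 = kg of return scrap, x2 = kg of scrap grade C, x3 = kg of steel scrap, x4 = kg of ferrochrome.
Minimize 0.14x1 + 0.2x2 + 0.21x3 + 2.04x4 with:
  0.26x1 + 0.48x2 + 0.24x3 + 0.29x4 ≤ 0.66   (phosphorus)
  5x1 + 2x2 + 1x3 + 3x4 ≥ 7   (nickel)
  4x1 + 4x2 + 3x3 + 30x4 ≥ 26   (silicon)
  x1, x2, x3, x4 ≥ 0.
The optimal basis is {return scrap, ferrochrome}; scrap grade C, steel scrap drop out. There the phosphorus and silicon constraints are tight.
That vertex is x1 = 1.846, x4 = 0.6205.
Cost = 0.14·1.846 + 2.04·0.6205 = 1.5243.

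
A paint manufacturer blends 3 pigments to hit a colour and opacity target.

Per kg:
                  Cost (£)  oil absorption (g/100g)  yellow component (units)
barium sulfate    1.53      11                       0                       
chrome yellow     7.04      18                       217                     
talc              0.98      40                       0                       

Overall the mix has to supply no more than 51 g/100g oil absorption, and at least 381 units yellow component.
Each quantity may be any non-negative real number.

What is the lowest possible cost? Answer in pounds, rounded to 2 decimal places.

£12.36

Let x1 = kg of barium sulfate, x2 = kg of chrome yellow, x3 = kg of talc.
min 1.53x1 + 7.04x2 + 0.98x3 s.t.:
  11x1 + 18x2 + 40x3 ≤ 51   (oil absorption)
  217x2 ≥ 381   (yellow component)
  x1, x2, x3 ≥ 0.
The optimal basis is {chrome yellow}; barium sulfate, talc drop out. The yellow component requirement is met with equality.
Optimal quantities: chrome yellow = 1.756 kg.
Hence cost = 7.04·1.756 = £12.3622.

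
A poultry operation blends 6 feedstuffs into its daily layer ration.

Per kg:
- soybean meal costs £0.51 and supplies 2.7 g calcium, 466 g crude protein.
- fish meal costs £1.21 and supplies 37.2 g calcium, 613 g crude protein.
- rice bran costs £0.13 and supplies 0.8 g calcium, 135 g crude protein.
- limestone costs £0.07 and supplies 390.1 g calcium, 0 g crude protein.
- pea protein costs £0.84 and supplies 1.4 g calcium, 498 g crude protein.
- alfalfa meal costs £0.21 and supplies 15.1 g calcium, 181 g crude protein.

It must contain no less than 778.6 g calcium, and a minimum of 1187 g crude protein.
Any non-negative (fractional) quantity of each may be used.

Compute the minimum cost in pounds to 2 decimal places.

£1.28

This is a linear program. Let x1 = kg of soybean meal, x2 = kg of fish meal, x3 = kg of rice bran, x4 = kg of limestone, x5 = kg of pea protein, x6 = kg of alfalfa meal.
Minimise 0.51x1 + 1.21x2 + 0.13x3 + 0.07x4 + 0.84x5 + 0.21x6 subject to:
  2.7x1 + 37.2x2 + 0.8x3 + 390.1x4 + 1.4x5 + 15.1x6 ≥ 778.6   (calcium)
  466x1 + 613x2 + 135x3 + 498x5 + 181x6 ≥ 1187   (crude protein)
  x1, x2, x3, x4, x5, x6 ≥ 0.
The cheapest feasible vertex uses only rice bran, limestone; soybean meal, fish meal, pea protein, alfalfa meal are not used. The calcium and crude protein requirements are met with equality.
Solving gives x3 = 8.793, x4 = 1.978.
Cost = 0.13·8.793 + 0.07·1.978 = 1.2816.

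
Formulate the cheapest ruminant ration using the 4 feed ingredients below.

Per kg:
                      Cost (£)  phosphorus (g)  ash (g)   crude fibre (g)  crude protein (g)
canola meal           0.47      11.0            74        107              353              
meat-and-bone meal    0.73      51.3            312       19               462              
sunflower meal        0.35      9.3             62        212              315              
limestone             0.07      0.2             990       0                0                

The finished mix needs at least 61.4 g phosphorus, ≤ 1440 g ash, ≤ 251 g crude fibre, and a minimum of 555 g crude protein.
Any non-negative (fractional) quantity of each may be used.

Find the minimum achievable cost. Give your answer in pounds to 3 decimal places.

£0.876

Let x1 = kg of canola meal, x2 = kg of meat-and-bone meal, x3 = kg of sunflower meal, x4 = kg of limestone.
Minimize 0.47x1 + 0.73x2 + 0.35x3 + 0.07x4 with:
  11x1 + 51.3x2 + 9.3x3 + 0.2x4 ≥ 61.4   (phosphorus)
  74x1 + 312x2 + 62x3 + 990x4 ≤ 1440   (ash)
  107x1 + 19x2 + 212x3 ≤ 251   (crude fibre)
  353x1 + 462x2 + 315x3 ≥ 555   (crude protein)
  x1, x2, x3, x4 ≥ 0.
The optimal basis is {meat-and-bone meal, sunflower meal}; canola meal, limestone drop out. There the phosphorus and crude protein constraints are tight.
Solving gives x2 = 1.1953, x3 = 0.0088258.
Total cost: 0.73·1.1953 + 0.35·0.0088258 = 0.87566.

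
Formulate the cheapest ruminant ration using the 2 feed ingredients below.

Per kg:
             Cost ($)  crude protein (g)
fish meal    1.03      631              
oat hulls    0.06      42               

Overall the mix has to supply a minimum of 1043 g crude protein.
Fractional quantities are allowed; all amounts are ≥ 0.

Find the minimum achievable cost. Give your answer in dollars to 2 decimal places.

$1.49

Let x1 = kg of fish meal, x2 = kg of oat hulls.
min 1.03x1 + 0.06x2 s.t.:
  631x1 + 42x2 ≥ 1043   (crude protein)
  x1, x2 ≥ 0.
The optimal basis is {oat hulls}; fish meal drops out. Binding constraint: crude protein.
That vertex is x2 = 24.83.
Objective = 0.06·24.83 = 1.4898.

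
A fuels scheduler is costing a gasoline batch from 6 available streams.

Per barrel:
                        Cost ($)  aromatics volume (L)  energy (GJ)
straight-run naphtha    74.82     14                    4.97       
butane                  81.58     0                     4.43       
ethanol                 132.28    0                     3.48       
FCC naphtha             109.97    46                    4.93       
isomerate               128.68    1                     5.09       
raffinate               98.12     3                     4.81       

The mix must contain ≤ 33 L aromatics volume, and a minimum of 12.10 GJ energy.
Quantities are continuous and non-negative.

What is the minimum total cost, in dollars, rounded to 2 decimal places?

$183.45

Treat it as an LP. Let x1 = barrels of straight-run naphtha, x2 = barrels of butane, x3 = barrels of ethanol, x4 = barrels of FCC naphtha, x5 = barrels of isomerate, x6 = barrels of raffinate.
min 74.82x1 + 81.58x2 + 132.28x3 + 109.97x4 + 128.68x5 + 98.12x6 s.t.:
  14x1 + 46x4 + 1x5 + 3x6 ≤ 33   (aromatics volume)
  4.97x1 + 4.43x2 + 3.48x3 + 4.93x4 + 5.09x5 + 4.81x6 ≥ 12.1   (energy)
  x1, x2, x3, x4, x5, x6 ≥ 0.
The cheapest feasible vertex uses only straight-run naphtha, butane; ethanol, FCC naphtha, isomerate, raffinate are not used. The aromatics volume and energy requirements are met with equality.
That vertex is x1 = 2.3571, x2 = 0.086907.
Hence cost = 74.82·2.3571 + 81.58·0.086907 = $183.4481.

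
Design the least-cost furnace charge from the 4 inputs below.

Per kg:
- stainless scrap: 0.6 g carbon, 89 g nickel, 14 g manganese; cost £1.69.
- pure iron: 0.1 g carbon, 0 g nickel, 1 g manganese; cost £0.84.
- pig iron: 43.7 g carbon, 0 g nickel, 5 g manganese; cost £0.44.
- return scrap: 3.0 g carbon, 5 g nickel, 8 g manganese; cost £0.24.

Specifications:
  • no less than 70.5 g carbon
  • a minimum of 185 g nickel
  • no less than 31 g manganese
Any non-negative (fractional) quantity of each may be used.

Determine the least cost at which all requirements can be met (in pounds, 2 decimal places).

£4.21

This is a linear program. Let x1 = kg of stainless scrap, x2 = kg of pure iron, x3 = kg of pig iron, x4 = kg of return scrap.
Minimize 1.69x1 + 0.84x2 + 0.44x3 + 0.24x4 subject to:
  0.6x1 + 0.1x2 + 43.7x3 + 3x4 ≥ 70.5   (carbon)
  89x1 + 5x4 ≥ 185   (nickel)
  14x1 + 1x2 + 5x3 + 8x4 ≥ 31   (manganese)
  x1, x2, x3, x4 ≥ 0.
The optimal basis is {stainless scrap, pig iron}; pure iron, return scrap drop out. The carbon and nickel requirements are met with equality.
Optimal quantities: stainless scrap = 2.079 kg, pig iron = 1.585 kg.
Objective = 1.69·2.079 + 0.44·1.585 = 4.2109.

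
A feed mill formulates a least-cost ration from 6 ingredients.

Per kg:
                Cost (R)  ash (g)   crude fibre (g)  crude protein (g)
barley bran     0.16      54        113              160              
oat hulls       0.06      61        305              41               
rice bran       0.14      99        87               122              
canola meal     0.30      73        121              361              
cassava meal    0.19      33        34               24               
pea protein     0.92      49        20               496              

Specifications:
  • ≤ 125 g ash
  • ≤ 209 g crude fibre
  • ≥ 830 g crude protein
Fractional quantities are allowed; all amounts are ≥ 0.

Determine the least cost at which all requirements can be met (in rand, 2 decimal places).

R1.11

This is a linear program. Let x1 = kg of barley bran, x2 = kg of oat hulls, x3 = kg of rice bran, x4 = kg of canola meal, x5 = kg of cassava meal, x6 = kg of pea protein.
Minimize 0.16x1 + 0.06x2 + 0.14x3 + 0.3x4 + 0.19x5 + 0.92x6 subject to:
  54x1 + 61x2 + 99x3 + 73x4 + 33x5 + 49x6 ≤ 125   (ash)
  113x1 + 305x2 + 87x3 + 121x4 + 34x5 + 20x6 ≤ 209   (crude fibre)
  160x1 + 41x2 + 122x3 + 361x4 + 24x5 + 496x6 ≥ 830   (crude protein)
  x1, x2, x3, x4, x5, x6 ≥ 0.
The optimal basis is {canola meal, pea protein}; barley bran, oat hulls, rice bran, cassava meal drop out. There the ash and crude protein constraints are tight.
So canola meal = 1.152 kg, pea protein = 0.8351 kg.
Total cost: 0.3·1.152 + 0.92·0.8351 = 1.1139.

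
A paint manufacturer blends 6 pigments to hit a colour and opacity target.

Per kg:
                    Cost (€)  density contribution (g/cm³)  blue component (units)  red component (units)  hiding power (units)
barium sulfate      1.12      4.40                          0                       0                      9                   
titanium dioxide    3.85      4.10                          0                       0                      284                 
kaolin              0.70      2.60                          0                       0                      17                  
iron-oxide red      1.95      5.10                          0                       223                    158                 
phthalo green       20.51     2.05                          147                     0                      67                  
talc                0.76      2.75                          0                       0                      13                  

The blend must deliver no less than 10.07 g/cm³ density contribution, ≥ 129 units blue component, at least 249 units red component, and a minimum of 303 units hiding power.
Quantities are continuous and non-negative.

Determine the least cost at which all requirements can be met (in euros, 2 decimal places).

This is a linear program. Let x1 = kg of barium sulfate, x2 = kg of titanium dioxide, x3 = kg of kaolin, x4 = kg of iron-oxide red, x5 = kg of phthalo green, x6 = kg of talc.
Minimise 1.12x1 + 3.85x2 + 0.7x3 + 1.95x4 + 20.51x5 + 0.76x6 s.t.:
  4.4x1 + 4.1x2 + 2.6x3 + 5.1x4 + 2.05x5 + 2.75x6 ≥ 10.07   (density contribution)
  147x5 ≥ 129   (blue component)
  223x4 ≥ 249   (red component)
  9x1 + 284x2 + 17x3 + 158x4 + 67x5 + 13x6 ≥ 303   (hiding power)
  x1, x2, x3, x4, x5, x6 ≥ 0.
The optimal basis is {kaolin, iron-oxide red, phthalo green}; barium sulfate, titanium dioxide, talc drop out. There the density contribution, blue component, hiding power constraints are tight.
So kaolin = 0.1894 kg, iron-oxide red = 1.525 kg, phthalo green = 0.8776 kg.
Hence cost = 0.7·0.1894 + 1.95·1.525 + 20.51·0.8776 = €21.1059.

€21.11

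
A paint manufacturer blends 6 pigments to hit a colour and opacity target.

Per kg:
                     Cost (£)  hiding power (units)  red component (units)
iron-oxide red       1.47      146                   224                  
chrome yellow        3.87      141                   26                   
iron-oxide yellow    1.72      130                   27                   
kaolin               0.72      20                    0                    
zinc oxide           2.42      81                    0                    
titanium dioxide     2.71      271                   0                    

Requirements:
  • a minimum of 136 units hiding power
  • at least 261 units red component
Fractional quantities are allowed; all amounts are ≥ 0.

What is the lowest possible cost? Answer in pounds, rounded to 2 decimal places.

£1.71

Let x1 = kg of iron-oxide red, x2 = kg of chrome yellow, x3 = kg of iron-oxide yellow, x4 = kg of kaolin, x5 = kg of zinc oxide, x6 = kg of titanium dioxide.
min 1.47x1 + 3.87x2 + 1.72x3 + 0.72x4 + 2.42x5 + 2.71x6 subject to:
  146x1 + 141x2 + 130x3 + 20x4 + 81x5 + 271x6 ≥ 136   (hiding power)
  224x1 + 26x2 + 27x3 ≥ 261   (red component)
  x1, x2, x3, x4, x5, x6 ≥ 0.
The cheapest feasible vertex uses only iron-oxide red; chrome yellow, iron-oxide yellow, kaolin, zinc oxide, titanium dioxide are not used. The red component requirement is met with equality.
That vertex is x1 = 1.165.
Objective = 1.47·1.165 = 1.7126.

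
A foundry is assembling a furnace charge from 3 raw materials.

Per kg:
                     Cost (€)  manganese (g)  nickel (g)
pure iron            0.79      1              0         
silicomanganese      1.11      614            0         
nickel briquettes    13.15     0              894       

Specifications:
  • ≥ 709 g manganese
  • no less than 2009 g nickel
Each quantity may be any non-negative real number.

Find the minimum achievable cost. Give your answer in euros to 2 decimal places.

€30.83

This is a linear program. Let x1 = kg of pure iron, x2 = kg of silicomanganese, x3 = kg of nickel briquettes.
Minimize 0.79x1 + 1.11x2 + 13.15x3 s.t.:
  1x1 + 614x2 ≥ 709   (manganese)
  894x3 ≥ 2009   (nickel)
  x1, x2, x3 ≥ 0.
The minimum-cost mix takes nothing from pure iron — only silicomanganese, nickel briquettes. There the manganese and nickel constraints are tight.
That vertex is x2 = 1.155, x3 = 2.247.
Hence cost = 1.11·1.155 + 13.15·2.247 = €30.8301.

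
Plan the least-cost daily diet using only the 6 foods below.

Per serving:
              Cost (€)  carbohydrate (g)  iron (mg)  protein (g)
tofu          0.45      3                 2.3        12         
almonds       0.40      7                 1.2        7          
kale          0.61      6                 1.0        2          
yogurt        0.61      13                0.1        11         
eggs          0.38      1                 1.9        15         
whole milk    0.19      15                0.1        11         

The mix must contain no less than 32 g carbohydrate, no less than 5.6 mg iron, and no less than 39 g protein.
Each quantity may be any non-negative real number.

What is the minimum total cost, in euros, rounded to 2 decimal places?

Set it up as a linear program. Let x1 = servings of tofu, x2 = servings of almonds, x3 = servings of kale, x4 = servings of yogurt, x5 = servings of eggs, x6 = servings of whole milk.
Minimise 0.45x1 + 0.4x2 + 0.61x3 + 0.61x4 + 0.38x5 + 0.19x6 subject to:
  3x1 + 7x2 + 6x3 + 13x4 + 1x5 + 15x6 ≥ 32   (carbohydrate)
  2.3x1 + 1.2x2 + 1x3 + 0.1x4 + 1.9x5 + 0.1x6 ≥ 5.6   (iron)
  12x1 + 7x2 + 2x3 + 11x4 + 15x5 + 11x6 ≥ 39   (protein)
  x1, x2, x3, x4, x5, x6 ≥ 0.
At the optimum only tofu, whole milk are positive (almonds, kale, yogurt, eggs = 0). There the carbohydrate and iron constraints are tight.
Optimal quantities: tofu = 2.363 servings, whole milk = 1.661 servings.
Hence cost = 0.45·2.363 + 0.19·1.661 = €1.3789.

€1.38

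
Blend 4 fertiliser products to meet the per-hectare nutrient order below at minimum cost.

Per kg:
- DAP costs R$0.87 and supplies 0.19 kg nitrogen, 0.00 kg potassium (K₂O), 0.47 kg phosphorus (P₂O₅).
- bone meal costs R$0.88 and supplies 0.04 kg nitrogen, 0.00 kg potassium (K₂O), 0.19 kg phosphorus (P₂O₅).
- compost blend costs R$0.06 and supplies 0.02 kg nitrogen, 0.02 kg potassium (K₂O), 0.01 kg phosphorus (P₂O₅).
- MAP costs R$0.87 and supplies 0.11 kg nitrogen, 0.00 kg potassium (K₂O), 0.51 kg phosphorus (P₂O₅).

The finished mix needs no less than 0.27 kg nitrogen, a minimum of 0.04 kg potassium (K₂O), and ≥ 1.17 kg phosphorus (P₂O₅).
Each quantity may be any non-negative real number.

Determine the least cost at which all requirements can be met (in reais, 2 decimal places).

R$2.08

This is a linear program. Let x1 = kg of DAP, x2 = kg of bone meal, x3 = kg of compost blend, x4 = kg of MAP.
Minimise 0.87x1 + 0.88x2 + 0.06x3 + 0.87x4 with:
  0.19x1 + 0.04x2 + 0.02x3 + 0.11x4 ≥ 0.27   (nitrogen)
  0.02x3 ≥ 0.04   (potassium (K₂O))
  0.47x1 + 0.19x2 + 0.01x3 + 0.51x4 ≥ 1.17   (phosphorus (P₂O₅))
  x1, x2, x3, x4 ≥ 0.
The minimum-cost mix takes nothing from DAP, bone meal — only compost blend, MAP. The potassium (K₂O) and phosphorus (P₂O₅) requirements are met with equality.
So compost blend = 2 kg, MAP = 2.255 kg.
Total cost: 0.06·2 + 0.87·2.255 = 2.0819.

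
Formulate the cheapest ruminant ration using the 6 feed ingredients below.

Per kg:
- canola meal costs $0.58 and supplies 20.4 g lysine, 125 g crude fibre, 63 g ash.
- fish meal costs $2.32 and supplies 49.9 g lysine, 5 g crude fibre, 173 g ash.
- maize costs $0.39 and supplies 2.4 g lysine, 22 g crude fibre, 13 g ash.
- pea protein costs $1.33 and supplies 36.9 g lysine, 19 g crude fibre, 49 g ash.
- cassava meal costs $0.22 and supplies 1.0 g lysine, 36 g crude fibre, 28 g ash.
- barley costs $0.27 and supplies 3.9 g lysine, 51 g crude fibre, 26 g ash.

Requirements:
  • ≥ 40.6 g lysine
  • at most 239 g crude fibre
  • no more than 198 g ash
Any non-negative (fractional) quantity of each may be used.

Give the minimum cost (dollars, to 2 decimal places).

$1.17

Set it up as a linear program. Let x1 = kg of canola meal, x2 = kg of fish meal, x3 = kg of maize, x4 = kg of pea protein, x5 = kg of cassava meal, x6 = kg of barley.
Minimize 0.58x1 + 2.32x2 + 0.39x3 + 1.33x4 + 0.22x5 + 0.27x6 with:
  20.4x1 + 49.9x2 + 2.4x3 + 36.9x4 + 1x5 + 3.9x6 ≥ 40.6   (lysine)
  125x1 + 5x2 + 22x3 + 19x4 + 36x5 + 51x6 ≤ 239   (crude fibre)
  63x1 + 173x2 + 13x3 + 49x4 + 28x5 + 26x6 ≤ 198   (ash)
  x1, x2, x3, x4, x5, x6 ≥ 0.
The cheapest feasible vertex uses only canola meal, pea protein; fish meal, maize, cassava meal, barley are not used. There the lysine and crude fibre constraints are tight.
So canola meal = 1.905 kg, pea protein = 0.0472 kg.
Cost = 0.58·1.905 + 1.33·0.0472 = 1.1677.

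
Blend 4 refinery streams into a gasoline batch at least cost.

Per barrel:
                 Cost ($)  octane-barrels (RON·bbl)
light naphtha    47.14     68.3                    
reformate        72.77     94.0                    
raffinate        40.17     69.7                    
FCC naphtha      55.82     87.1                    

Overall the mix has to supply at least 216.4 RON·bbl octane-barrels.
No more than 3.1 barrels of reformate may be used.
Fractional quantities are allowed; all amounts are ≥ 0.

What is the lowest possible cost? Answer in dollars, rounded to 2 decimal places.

$124.72

Treat it as an LP. Let x1 = barrels of light naphtha, x2 = barrels of reformate, x3 = barrels of raffinate, x4 = barrels of FCC naphtha.
min 47.14x1 + 72.77x2 + 40.17x3 + 55.82x4 with:
  68.3x1 + 94x2 + 69.7x3 + 87.1x4 ≥ 216.4   (octane-barrels)
  x2 ≤ 3.1
  x1, x2, x3, x4 ≥ 0.
The cheapest feasible vertex uses only raffinate; light naphtha, reformate, FCC naphtha are not used. There the octane-barrels constraint is tight.
So raffinate = 3.1047 barrels.
Cost = 40.17·3.1047 = 124.7158.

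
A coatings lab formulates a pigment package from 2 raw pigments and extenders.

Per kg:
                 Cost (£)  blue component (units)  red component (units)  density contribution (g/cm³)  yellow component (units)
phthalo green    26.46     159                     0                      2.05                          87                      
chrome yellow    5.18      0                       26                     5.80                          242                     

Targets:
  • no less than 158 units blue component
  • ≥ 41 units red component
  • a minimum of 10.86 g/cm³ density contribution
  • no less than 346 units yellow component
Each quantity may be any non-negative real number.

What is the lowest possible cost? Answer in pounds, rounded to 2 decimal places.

£34.46

Let x1 = kg of phthalo green, x2 = kg of chrome yellow.
Minimize 26.46x1 + 5.18x2 s.t.:
  159x1 ≥ 158   (blue component)
  26x2 ≥ 41   (red component)
  2.05x1 + 5.8x2 ≥ 10.86   (density contribution)
  87x1 + 242x2 ≥ 346   (yellow component)
  x1, x2 ≥ 0.
Both inputs are positive at the optimum. There the blue component and red component constraints are tight.
Solving gives x1 = 0.9937, x2 = 1.577.
Hence cost = 26.46·0.9937 + 5.18·1.577 = £34.4622.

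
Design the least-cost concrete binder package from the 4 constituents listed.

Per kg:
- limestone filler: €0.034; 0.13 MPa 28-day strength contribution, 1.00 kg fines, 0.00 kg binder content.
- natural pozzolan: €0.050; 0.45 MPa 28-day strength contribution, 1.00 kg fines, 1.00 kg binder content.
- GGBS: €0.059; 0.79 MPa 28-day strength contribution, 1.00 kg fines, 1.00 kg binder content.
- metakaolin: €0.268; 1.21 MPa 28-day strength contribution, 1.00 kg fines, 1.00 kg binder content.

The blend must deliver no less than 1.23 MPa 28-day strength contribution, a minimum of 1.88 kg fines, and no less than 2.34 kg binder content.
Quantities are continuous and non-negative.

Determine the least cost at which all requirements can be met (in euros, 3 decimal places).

€0.122

Set it up as a linear program. Let x1 = kg of limestone filler, x2 = kg of natural pozzolan, x3 = kg of GGBS, x4 = kg of metakaolin.
min 0.034x1 + 0.05x2 + 0.059x3 + 0.268x4 subject to:
  0.13x1 + 0.45x2 + 0.79x3 + 1.21x4 ≥ 1.23   (28-day strength contribution)
  1x1 + 1x2 + 1x3 + 1x4 ≥ 1.88   (fines)
  1x2 + 1x3 + 1x4 ≥ 2.34   (binder content)
  x1, x2, x3, x4 ≥ 0.
The minimum-cost mix takes nothing from limestone filler, metakaolin — only natural pozzolan, GGBS. There the 28-day strength contribution and binder content constraints are tight.
Solving gives x2 = 1.819, x3 = 0.5206.
Objective = 0.05·1.819 + 0.059·0.5206 = 0.12167.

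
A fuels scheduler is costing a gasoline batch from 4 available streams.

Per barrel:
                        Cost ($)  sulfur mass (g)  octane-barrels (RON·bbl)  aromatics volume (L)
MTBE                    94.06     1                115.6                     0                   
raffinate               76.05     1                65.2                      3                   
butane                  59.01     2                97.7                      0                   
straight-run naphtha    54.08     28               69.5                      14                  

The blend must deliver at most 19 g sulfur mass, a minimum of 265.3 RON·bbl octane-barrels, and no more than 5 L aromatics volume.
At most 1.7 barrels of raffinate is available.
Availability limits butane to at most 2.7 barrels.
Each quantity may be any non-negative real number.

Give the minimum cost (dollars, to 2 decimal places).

Set it up as a linear program. Let x1 = barrels of MTBE, x2 = barrels of raffinate, x3 = barrels of butane, x4 = barrels of straight-run naphtha.
Minimize 94.06x1 + 76.05x2 + 59.01x3 + 54.08x4 s.t.:
  1x1 + 1x2 + 2x3 + 28x4 ≤ 19   (sulfur mass)
  115.6x1 + 65.2x2 + 97.7x3 + 69.5x4 ≥ 265.3   (octane-barrels)
  3x2 + 14x4 ≤ 5   (aromatics volume)
  x2 ≤ 1.7
  x3 ≤ 2.7
  x1, x2, x3, x4 ≥ 0.
At the optimum only butane, straight-run naphtha are positive (MTBE, raffinate = 0). There the octane-barrels and the butane cap constraints are tight.
Solving gives x3 = 2.7, x4 = 0.02173.
Total cost: 59.01·2.7 + 54.08·0.02173 = 160.5022.

$160.50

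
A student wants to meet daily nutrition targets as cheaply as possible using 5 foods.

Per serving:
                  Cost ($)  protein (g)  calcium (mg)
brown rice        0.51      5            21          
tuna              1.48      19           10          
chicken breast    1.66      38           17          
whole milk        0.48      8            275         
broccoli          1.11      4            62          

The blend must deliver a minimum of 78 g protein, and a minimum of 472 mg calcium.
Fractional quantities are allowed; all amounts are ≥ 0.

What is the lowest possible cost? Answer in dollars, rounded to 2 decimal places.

Let x1 = servings of brown rice, x2 = servings of tuna, x3 = servings of chicken breast, x4 = servings of whole milk, x5 = servings of broccoli.
Minimise 0.51x1 + 1.48x2 + 1.66x3 + 0.48x4 + 1.11x5 with:
  5x1 + 19x2 + 38x3 + 8x4 + 4x5 ≥ 78   (protein)
  21x1 + 10x2 + 17x3 + 275x4 + 62x5 ≥ 472   (calcium)
  x1, x2, x3, x4, x5 ≥ 0.
The optimal basis is {chicken breast, whole milk}; brown rice, tuna, broccoli drop out. The protein and calcium requirements are met with equality.
Solving gives x3 = 1.714, x4 = 1.61.
Cost = 1.66·1.714 + 0.48·1.61 = 3.6180.

$3.62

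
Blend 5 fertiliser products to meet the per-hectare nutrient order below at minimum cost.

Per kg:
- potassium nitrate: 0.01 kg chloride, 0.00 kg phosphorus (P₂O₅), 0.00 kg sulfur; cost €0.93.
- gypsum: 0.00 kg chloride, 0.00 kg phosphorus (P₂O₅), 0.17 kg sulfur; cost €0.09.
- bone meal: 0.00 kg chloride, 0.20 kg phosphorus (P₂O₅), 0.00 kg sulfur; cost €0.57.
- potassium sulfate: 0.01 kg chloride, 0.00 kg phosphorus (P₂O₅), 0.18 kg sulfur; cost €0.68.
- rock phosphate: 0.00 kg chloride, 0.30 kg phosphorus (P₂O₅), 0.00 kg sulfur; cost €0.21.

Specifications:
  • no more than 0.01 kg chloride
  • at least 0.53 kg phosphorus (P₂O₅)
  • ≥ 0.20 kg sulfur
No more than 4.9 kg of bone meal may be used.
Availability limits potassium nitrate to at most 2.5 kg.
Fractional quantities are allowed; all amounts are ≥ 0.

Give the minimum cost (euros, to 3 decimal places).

Let x1 = kg of potassium nitrate, x2 = kg of gypsum, x3 = kg of bone meal, x4 = kg of potassium sulfate, x5 = kg of rock phosphate.
min 0.93x1 + 0.09x2 + 0.57x3 + 0.68x4 + 0.21x5 with:
  0.01x1 + 0.01x4 ≤ 0.01   (chloride)
  0.2x3 + 0.3x5 ≥ 0.53   (phosphorus (P₂O₅))
  0.17x2 + 0.18x4 ≥ 0.2   (sulfur)
  x3 ≤ 4.9
  x1 ≤ 2.5
  x1, x2, x3, x4, x5 ≥ 0.
At the optimum only gypsum, rock phosphate are positive (potassium nitrate, bone meal, potassium sulfate = 0). Binding constraints: phosphorus (P₂O₅) and sulfur.
So gypsum = 1.176 kg, rock phosphate = 1.767 kg.
Cost = 0.09·1.176 + 0.21·1.767 = 0.47691.

€0.477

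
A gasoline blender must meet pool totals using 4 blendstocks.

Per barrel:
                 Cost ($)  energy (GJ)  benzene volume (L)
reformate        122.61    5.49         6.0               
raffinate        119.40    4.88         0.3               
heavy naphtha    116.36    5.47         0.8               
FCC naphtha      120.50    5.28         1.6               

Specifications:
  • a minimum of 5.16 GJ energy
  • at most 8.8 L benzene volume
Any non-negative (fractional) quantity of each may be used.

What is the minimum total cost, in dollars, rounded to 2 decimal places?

Let x1 = barrels of reformate, x2 = barrels of raffinate, x3 = barrels of heavy naphtha, x4 = barrels of FCC naphtha.
Minimize 122.61x1 + 119.4x2 + 116.36x3 + 120.5x4 with:
  5.49x1 + 4.88x2 + 5.47x3 + 5.28x4 ≥ 5.16   (energy)
  6x1 + 0.3x2 + 0.8x3 + 1.6x4 ≤ 8.8   (benzene volume)
  x1, x2, x3, x4 ≥ 0.
The optimal basis is {heavy naphtha}; reformate, raffinate, FCC naphtha drop out. There the energy constraint is tight.
So heavy naphtha = 0.94333 barrels.
Total cost: 116.36·0.94333 = 109.7659.

$109.77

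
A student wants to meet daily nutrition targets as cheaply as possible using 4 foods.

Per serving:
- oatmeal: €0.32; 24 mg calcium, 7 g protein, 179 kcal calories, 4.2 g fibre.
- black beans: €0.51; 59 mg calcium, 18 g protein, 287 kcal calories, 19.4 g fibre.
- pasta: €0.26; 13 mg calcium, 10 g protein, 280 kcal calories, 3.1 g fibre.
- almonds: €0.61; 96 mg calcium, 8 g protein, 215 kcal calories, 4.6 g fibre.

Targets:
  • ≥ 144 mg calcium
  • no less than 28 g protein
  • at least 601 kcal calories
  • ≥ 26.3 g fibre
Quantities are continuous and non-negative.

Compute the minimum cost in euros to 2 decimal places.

€1.14

Let x1 = servings of oatmeal, x2 = servings of black beans, x3 = servings of pasta, x4 = servings of almonds.
min 0.32x1 + 0.51x2 + 0.26x3 + 0.61x4 s.t.:
  24x1 + 59x2 + 13x3 + 96x4 ≥ 144   (calcium)
  7x1 + 18x2 + 10x3 + 8x4 ≥ 28   (protein)
  179x1 + 287x2 + 280x3 + 215x4 ≥ 601   (calories)
  4.2x1 + 19.4x2 + 3.1x3 + 4.6x4 ≥ 26.3   (fibre)
  x1, x2, x3, x4 ≥ 0.
The minimum-cost mix takes nothing from oatmeal — only black beans, pasta, almonds. There the calcium, calories, fibre constraints are tight.
Solving gives x2 = 1.107, x3 = 0.4269, x4 = 0.762.
Cost = 0.51·1.107 + 0.26·0.4269 + 0.61·0.762 = 1.1404.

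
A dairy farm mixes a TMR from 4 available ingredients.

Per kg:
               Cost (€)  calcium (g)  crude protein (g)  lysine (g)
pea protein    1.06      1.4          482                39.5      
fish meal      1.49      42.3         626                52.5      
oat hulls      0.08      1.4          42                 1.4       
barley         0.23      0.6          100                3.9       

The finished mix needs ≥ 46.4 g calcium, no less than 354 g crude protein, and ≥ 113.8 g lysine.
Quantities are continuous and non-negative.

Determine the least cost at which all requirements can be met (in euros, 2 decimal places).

€3.14

This is a linear program. Let x1 = kg of pea protein, x2 = kg of fish meal, x3 = kg of oat hulls, x4 = kg of barley.
min 1.06x1 + 1.49x2 + 0.08x3 + 0.23x4 with:
  1.4x1 + 42.3x2 + 1.4x3 + 0.6x4 ≥ 46.4   (calcium)
  482x1 + 626x2 + 42x3 + 100x4 ≥ 354   (crude protein)
  39.5x1 + 52.5x2 + 1.4x3 + 3.9x4 ≥ 113.8   (lysine)
  x1, x2, x3, x4 ≥ 0.
The cheapest feasible vertex uses only pea protein, fish meal; oat hulls, barley are not used. There the calcium and lysine constraints are tight.
Optimal quantities: pea protein = 1.489 kg, fish meal = 1.048 kg.
Cost = 1.06·1.489 + 1.49·1.048 = 3.1399.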